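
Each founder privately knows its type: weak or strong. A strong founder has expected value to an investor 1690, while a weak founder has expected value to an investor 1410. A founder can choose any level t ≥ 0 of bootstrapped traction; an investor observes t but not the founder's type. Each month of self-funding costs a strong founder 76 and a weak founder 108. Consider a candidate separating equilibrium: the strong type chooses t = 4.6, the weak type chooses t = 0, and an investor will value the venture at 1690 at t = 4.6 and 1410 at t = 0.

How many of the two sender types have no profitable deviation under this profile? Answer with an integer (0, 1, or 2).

1

Weak type: stay at 0 → 1410; mimic → 1690 − 108 × 4.6 = 1193.2. IC holds (1410 ≥ 1193.2).
Strong type: signal → 1690 − 76 × 4.6 = 1340.4; deviate to 0 → 1410. IC fails (1340.4 < 1410).
1 of 2 constraints hold, so this profile is not an equilibrium.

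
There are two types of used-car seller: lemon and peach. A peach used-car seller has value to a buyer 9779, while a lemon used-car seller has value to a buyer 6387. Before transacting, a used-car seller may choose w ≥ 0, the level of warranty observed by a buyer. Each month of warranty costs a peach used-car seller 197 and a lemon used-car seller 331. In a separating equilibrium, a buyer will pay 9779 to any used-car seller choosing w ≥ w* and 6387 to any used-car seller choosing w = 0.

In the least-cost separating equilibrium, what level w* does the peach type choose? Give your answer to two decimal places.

A lemon used-car seller choosing w = 0 receives 6387.
Imitating at w* instead would pay 9779 at cost 331·w*, netting 9779 − 331·w*.
Indifference: 6387 = 9779 − 331·w*, so w* = (9779 − 6387) / 331 ≈ 10.25.
This is the lemon type's binding incentive-compatibility constraint; any w ≥ 10.25 sustains separation on that side.

10.25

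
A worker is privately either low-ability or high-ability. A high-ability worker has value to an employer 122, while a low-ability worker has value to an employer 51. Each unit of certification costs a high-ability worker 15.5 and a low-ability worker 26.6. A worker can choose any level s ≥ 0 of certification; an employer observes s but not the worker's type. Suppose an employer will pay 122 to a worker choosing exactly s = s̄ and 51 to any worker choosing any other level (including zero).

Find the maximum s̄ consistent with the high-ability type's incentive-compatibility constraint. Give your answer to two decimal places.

Choosing s̄ yields the high-ability type 122 − 15.5·s̄; choosing zero yields 51.
The high-ability type is indifferent at 122 − 15.5·s̄ = 51, i.e. s̄ = (122 − 51) / 15.5 ≈ 4.58.
For any s̄ above 4.58 the high-ability type would rather pool at zero, so separation collapses.

4.58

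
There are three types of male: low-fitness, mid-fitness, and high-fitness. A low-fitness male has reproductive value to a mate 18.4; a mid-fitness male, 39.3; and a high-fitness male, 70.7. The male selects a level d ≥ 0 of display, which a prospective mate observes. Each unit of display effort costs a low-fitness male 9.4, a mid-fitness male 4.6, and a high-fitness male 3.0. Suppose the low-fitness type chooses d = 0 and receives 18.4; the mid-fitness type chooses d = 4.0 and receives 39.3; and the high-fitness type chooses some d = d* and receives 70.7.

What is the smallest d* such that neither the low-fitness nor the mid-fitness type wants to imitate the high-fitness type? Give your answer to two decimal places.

Mid-fitness type (on-path payoff 39.3 − 4.6×4.0 = 20.9) won't mimic when 20.9 ≥ 70.7 − 4.6·d*, i.e. d* ≥ 10.83.
Low-fitness type (on-path payoff 18.4) won't mimic when 18.4 ≥ 70.7 − 9.4·d*, i.e. d* ≥ 5.56.
Both must hold, so d* = max(5.56, 10.83) = 10.83. The mid-fitness type's constraint binds.

10.83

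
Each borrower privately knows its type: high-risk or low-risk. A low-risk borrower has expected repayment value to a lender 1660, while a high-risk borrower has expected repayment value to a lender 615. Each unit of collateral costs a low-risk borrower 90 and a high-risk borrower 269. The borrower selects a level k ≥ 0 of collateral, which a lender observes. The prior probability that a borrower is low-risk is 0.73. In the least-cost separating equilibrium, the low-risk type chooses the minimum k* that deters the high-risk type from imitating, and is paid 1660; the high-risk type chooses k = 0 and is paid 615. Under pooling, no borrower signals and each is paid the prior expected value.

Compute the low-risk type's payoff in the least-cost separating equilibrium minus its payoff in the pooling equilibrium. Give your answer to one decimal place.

-67.5

Least-cost separating signal: k* solves 615 = 1660 − 269·k*, so k* = (1660 − 615)/269 ≈ 3.8848.
Low-risk type's separating payoff: 1660 − 90 × k* = 1660 − 90 × (1660 − 615)/269 = 1660 − 94050/269 ≈ 1310.372.
Pooling payoff: 0.73 × 1660 + 0.27 × 615 = 1377.85.
Difference: 1310.372 − 1377.85 = -67.478, i.e. -67.5 to one decimal place.
The low-risk type would prefer the pooling outcome.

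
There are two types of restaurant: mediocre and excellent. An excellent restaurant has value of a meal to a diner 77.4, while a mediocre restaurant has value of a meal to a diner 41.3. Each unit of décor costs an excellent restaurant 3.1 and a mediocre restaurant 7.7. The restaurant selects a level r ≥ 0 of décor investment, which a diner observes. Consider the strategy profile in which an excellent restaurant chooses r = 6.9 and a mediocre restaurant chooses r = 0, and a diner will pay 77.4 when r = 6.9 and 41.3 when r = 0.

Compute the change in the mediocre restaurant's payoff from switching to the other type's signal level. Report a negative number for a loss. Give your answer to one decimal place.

-17.0

Playing r = 0 the mediocre restaurant receives 41.3.
Deviating to r = 6.9 brings payment 77.4 at cost 7.7 × 6.9 = 53.13, netting 24.27.
Gain from deviating: 24.27 − 41.3 = -17.03, i.e. -17.0 to one decimal place.
The gain is negative, so the mediocre type's incentive-compatibility constraint is satisfied.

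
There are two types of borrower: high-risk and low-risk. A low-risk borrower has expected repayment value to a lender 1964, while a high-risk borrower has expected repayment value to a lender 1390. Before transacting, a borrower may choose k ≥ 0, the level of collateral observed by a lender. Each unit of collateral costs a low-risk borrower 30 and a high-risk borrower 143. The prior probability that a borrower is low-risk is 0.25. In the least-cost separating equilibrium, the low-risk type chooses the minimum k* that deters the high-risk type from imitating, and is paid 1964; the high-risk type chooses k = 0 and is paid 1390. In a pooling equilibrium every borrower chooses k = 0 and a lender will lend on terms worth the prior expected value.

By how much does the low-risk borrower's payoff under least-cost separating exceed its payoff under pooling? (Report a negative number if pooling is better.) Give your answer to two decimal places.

310.08

Least-cost separating signal: k* solves 1390 = 1964 − 143·k*, so k* = (1964 − 1390)/143 ≈ 4.0140.
Low-risk type's separating payoff: 1964 − 30 × k* = 1964 − 30 × (1964 − 1390)/143 = 1964 − 17220/143 ≈ 1843.5804.
Pooling payoff: 0.25 × 1964 + 0.75 × 1390 = 1533.5.
Difference: 1843.5804 − 1533.5 = 310.0804, i.e. 310.08 to two decimal places.
The low-risk type prefers to separate.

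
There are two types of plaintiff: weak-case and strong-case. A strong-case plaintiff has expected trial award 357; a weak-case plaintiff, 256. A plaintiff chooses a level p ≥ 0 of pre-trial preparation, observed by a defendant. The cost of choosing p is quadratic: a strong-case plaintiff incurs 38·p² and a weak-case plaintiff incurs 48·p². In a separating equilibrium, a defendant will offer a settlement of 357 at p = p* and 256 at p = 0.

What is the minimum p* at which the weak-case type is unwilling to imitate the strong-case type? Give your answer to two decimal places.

1.45

The weak-case type at p = 0 receives 256; imitating at p* yields 357 − 48·p*².
Indifference: 256 = 357 − 48·p*², so p*² = (357 − 256) / 48 ≈ 2.1042.
p* = √2.1042 ≈ 1.45.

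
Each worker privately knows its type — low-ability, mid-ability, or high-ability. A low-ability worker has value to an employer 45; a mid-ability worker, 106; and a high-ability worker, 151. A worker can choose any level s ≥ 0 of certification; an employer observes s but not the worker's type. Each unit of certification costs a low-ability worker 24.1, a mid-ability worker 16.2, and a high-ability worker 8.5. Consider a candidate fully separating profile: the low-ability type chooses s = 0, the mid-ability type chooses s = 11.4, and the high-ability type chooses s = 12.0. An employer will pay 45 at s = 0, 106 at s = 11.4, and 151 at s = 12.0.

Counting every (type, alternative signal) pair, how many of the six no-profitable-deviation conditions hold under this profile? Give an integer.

4

Mid-ability (own payoff 106 − 16.2×11.4 = -78.68): to s=0 gives 45 → profitable ✗; to s=12.0 gives 151 − 16.2×12.0 = -43.4 → profitable ✗.
High-ability (own payoff 151 − 8.5×12.0 = 49): to s=0 gives 45 → no gain ✓; to s=11.4 gives 106 − 8.5×11.4 = 9.1 → no gain ✓.
Low-ability (own payoff 45): to s=11.4 gives 106 − 24.1×11.4 = -168.74 → no gain ✓; to s=12.0 gives 151 − 24.1×12.0 = -138.2 → no gain ✓.
4 of the 6 constraints hold; not an equilibrium.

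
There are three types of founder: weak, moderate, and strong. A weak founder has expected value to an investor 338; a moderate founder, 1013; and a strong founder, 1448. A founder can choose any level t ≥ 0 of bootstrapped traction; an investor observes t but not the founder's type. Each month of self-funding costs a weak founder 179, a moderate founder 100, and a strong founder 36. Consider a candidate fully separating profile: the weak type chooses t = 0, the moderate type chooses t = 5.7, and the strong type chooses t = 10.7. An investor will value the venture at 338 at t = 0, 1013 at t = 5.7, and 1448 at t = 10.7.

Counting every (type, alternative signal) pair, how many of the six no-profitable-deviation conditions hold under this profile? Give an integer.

Moderate (own payoff 1013 − 100×5.7 = 443): to t=0 gives 338 → no gain ✓; to t=10.7 gives 1448 − 100×10.7 = 378 → no gain ✓.
Weak (own payoff 338): to t=5.7 gives 1013 − 179×5.7 = -7.3 → no gain ✓; to t=10.7 gives 1448 − 179×10.7 = -467.3 → no gain ✓.
Strong (own payoff 1448 − 36×10.7 = 1062.8): to t=0 gives 338 → no gain ✓; to t=5.7 gives 1013 − 36×5.7 = 807.8 → no gain ✓.
6 of the 6 constraints hold; this profile is a separating equilibrium.

6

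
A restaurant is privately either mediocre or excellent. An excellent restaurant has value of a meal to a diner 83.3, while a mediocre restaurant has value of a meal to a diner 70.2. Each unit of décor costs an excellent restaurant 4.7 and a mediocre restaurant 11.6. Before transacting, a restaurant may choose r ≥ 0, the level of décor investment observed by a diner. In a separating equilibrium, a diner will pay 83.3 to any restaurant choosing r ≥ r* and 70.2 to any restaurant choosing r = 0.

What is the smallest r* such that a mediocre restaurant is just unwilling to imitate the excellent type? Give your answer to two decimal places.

A mediocre restaurant choosing r = 0 receives 70.2.
Imitating at r* instead would pay 83.3 at cost 11.6·r*, netting 83.3 − 11.6·r*.
Indifference: 70.2 = 83.3 − 11.6·r*, so r* = (83.3 − 70.2) / 11.6 ≈ 1.13.
At r* the mediocre type's incentive constraint just binds; the excellent type strictly prefers r* since its per-unit cost is lower.

1.13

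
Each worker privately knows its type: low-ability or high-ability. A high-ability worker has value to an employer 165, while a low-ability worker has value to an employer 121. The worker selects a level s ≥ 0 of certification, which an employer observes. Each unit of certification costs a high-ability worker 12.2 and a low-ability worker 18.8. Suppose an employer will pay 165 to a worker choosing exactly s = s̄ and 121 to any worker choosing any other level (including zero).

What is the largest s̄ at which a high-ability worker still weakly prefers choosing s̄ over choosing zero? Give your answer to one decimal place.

3.6

Choosing s̄ yields the high-ability type 165 − 12.2·s̄; choosing zero yields 121.
The high-ability type is indifferent at 165 − 12.2·s̄ = 121, i.e. s̄ = (165 − 121) / 12.2 ≈ 3.6.
For any s̄ above 3.6 the high-ability type would rather pool at zero, so separation collapses.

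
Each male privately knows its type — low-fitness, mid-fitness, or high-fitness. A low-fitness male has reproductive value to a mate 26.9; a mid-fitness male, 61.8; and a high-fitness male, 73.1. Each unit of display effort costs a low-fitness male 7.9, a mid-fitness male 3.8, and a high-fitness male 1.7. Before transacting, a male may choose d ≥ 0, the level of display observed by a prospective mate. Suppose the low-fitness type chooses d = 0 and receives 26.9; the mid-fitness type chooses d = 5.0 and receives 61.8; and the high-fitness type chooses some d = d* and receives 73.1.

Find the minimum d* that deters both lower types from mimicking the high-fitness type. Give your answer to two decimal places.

7.97

Low-fitness type (on-path payoff 26.9) won't mimic when 26.9 ≥ 73.1 − 7.9·d*, i.e. d* ≥ 5.85.
Mid-fitness type (on-path payoff 61.8 − 3.8×5.0 = 42.8) won't mimic when 42.8 ≥ 73.1 − 3.8·d*, i.e. d* ≥ 7.97.
Both must hold, so d* = max(5.85, 7.97) = 7.97. The mid-fitness type's constraint binds.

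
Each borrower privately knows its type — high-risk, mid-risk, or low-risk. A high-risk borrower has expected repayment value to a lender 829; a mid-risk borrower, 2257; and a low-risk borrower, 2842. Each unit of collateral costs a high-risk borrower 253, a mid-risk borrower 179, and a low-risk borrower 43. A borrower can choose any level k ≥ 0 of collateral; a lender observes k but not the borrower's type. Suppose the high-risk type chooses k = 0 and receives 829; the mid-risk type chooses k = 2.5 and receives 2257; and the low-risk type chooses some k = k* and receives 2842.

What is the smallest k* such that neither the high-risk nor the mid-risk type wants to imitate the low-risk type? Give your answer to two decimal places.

7.96

High-risk type (on-path payoff 829) won't mimic when 829 ≥ 2842 − 253·k*, i.e. k* ≥ 7.96.
Mid-risk type (on-path payoff 2257 − 179×2.5 = 1809.5) won't mimic when 1809.5 ≥ 2842 − 179·k*, i.e. k* ≥ 5.77.
Both must hold, so k* = max(7.96, 5.77) = 7.96. The high-risk type's constraint binds.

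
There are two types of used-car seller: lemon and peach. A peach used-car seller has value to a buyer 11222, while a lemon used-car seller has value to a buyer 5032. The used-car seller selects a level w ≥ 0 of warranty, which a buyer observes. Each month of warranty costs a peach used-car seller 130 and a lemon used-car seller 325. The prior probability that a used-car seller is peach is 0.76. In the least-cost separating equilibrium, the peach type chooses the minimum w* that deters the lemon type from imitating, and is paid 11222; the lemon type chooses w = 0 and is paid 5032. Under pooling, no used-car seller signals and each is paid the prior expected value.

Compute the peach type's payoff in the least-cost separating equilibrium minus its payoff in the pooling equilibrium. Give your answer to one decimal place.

Least-cost separating signal: w* solves 5032 = 11222 − 325·w*, so w* = (11222 − 5032)/325 ≈ 19.0462.
Peach type's separating payoff: 11222 − 130 × w* = 11222 − 130 × (11222 − 5032)/325 = 11222 − 804700/325 = 8746.
Pooling payoff: 0.76 × 11222 + 0.24 × 5032 = 9736.4.
Difference: 8746 − 9736.4 = -990.4.
The peach type would prefer the pooling outcome.

-990.4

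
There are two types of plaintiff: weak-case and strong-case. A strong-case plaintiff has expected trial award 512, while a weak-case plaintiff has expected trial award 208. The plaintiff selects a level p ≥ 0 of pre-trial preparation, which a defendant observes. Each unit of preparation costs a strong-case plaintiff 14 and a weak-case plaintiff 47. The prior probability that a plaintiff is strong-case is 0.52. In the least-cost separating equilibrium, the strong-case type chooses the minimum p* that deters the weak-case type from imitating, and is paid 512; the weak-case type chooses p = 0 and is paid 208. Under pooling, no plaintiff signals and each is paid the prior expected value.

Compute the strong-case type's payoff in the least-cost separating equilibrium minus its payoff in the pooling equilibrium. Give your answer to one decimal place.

55.4

Least-cost separating signal: p* solves 208 = 512 − 47·p*, so p* = (512 − 208)/47 ≈ 6.4681.
Strong-case type's separating payoff: 512 − 14 × p* = 512 − 14 × (512 − 208)/47 = 512 − 4256/47 ≈ 421.447.
Pooling payoff: 0.52 × 512 + 0.48 × 208 = 366.08.
Difference: 421.447 − 366.08 = 55.367, i.e. 55.4 to one decimal place.
The strong-case type prefers to separate.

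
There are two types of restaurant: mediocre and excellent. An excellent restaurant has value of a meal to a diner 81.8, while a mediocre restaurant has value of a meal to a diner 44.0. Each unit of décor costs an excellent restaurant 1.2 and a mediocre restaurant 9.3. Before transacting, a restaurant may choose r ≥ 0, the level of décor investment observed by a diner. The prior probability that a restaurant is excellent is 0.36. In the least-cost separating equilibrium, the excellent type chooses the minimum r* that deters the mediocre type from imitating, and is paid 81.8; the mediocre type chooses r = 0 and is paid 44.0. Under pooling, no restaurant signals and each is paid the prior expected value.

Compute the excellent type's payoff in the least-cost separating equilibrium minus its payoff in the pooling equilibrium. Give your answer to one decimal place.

Least-cost separating signal: r* solves 44.0 = 81.8 − 9.3·r*, so r* = (81.8 − 44.0)/9.3 ≈ 4.0645.
Excellent type's separating payoff: 81.8 − 1.2 × r* = 81.8 − 1.2 × (81.8 − 44.0)/9.3 = 81.8 − 45.36/9.3 ≈ 76.923.
Pooling payoff: 0.36 × 81.8 + 0.64 × 44.0 = 57.608.
Difference: 76.923 − 57.608 = 19.315, i.e. 19.3 to one decimal place.
The excellent type prefers to separate.

19.3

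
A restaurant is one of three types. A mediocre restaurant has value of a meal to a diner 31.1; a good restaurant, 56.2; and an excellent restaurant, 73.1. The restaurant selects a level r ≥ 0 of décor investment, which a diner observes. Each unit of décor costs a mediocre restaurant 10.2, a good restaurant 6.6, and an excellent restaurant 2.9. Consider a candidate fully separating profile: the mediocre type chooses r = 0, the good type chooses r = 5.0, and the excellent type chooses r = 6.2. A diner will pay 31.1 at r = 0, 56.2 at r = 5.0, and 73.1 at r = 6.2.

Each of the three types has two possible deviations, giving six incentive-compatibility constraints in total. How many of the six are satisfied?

4

Good (own payoff 56.2 − 6.6×5.0 = 23.2): to r=0 gives 31.1 → profitable ✗; to r=6.2 gives 73.1 − 6.6×6.2 = 32.18 → profitable ✗.
Excellent (own payoff 73.1 − 2.9×6.2 = 55.12): to r=0 gives 31.1 → no gain ✓; to r=5.0 gives 56.2 − 2.9×5.0 = 41.7 → no gain ✓.
Mediocre (own payoff 31.1): to r=5.0 gives 56.2 − 10.2×5.0 = 5.2 → no gain ✓; to r=6.2 gives 73.1 − 10.2×6.2 = 9.86 → no gain ✓.
4 of the 6 constraints hold; not an equilibrium.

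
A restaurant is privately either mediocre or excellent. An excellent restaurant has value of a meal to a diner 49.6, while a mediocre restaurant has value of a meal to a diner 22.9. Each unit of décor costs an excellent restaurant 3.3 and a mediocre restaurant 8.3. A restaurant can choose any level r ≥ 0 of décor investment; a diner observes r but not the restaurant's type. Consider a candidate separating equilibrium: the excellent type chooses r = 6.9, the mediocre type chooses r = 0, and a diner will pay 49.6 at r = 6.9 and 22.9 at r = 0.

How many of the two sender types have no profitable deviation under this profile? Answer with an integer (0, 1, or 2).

Mediocre type: stay at 0 → 22.9; mimic → 49.6 − 8.3 × 6.9 = -7.67. IC holds (22.9 ≥ -7.67).
Excellent type: signal → 49.6 − 3.3 × 6.9 = 26.83; deviate to 0 → 22.9. IC holds (26.83 ≥ 22.9).
2 of 2 constraints hold, so this is a separating equilibrium.

2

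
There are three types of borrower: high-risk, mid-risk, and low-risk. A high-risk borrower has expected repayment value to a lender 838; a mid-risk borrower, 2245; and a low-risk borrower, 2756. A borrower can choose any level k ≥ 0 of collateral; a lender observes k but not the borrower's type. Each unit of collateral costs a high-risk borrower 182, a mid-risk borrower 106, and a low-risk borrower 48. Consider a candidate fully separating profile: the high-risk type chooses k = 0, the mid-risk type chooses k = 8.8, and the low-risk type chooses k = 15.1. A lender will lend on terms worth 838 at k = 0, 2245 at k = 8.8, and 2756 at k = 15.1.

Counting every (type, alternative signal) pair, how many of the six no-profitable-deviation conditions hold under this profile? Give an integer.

6

Low-risk (own payoff 2756 − 48×15.1 = 2031.2): to k=0 gives 838 → no gain ✓; to k=8.8 gives 2245 − 48×8.8 = 1822.6 → no gain ✓.
High-risk (own payoff 838): to k=8.8 gives 2245 − 182×8.8 = 643.4 → no gain ✓; to k=15.1 gives 2756 − 182×15.1 = 7.8 → no gain ✓.
Mid-risk (own payoff 2245 − 106×8.8 = 1312.2): to k=0 gives 838 → no gain ✓; to k=15.1 gives 2756 − 106×15.1 = 1155.4 → no gain ✓.
6 of the 6 constraints hold; this profile is a separating equilibrium.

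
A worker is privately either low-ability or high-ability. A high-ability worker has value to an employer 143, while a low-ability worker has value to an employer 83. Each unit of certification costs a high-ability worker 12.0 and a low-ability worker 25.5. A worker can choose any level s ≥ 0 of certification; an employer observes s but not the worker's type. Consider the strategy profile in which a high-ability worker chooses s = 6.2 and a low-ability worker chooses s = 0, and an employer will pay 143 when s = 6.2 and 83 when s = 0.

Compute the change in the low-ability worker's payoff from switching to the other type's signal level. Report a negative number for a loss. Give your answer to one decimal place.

Playing s = 0 the low-ability worker receives 83.
Deviating to s = 6.2 brings payment 143 at cost 25.5 × 6.2 = 158.1, netting -15.1.
Gain from deviating: -15.1 − 83 = -98.1.
The gain is negative, so the low-ability type's incentive-compatibility constraint is satisfied.

-98.1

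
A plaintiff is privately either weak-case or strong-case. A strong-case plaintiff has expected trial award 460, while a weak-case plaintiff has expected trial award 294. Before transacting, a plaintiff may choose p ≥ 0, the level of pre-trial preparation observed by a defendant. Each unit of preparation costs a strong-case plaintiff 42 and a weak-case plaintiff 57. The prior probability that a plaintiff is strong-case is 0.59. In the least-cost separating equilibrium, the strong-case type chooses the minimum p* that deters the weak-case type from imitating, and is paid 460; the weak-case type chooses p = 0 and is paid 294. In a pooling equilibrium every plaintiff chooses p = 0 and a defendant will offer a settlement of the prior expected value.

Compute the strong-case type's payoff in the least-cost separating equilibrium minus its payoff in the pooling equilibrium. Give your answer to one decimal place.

Least-cost separating signal: p* solves 294 = 460 − 57·p*, so p* = (460 − 294)/57 ≈ 2.9123.
Strong-case type's separating payoff: 460 − 42 × p* = 460 − 42 × (460 − 294)/57 = 460 − 6972/57 ≈ 337.684.
Pooling payoff: 0.59 × 460 + 0.41 × 294 = 391.94.
Difference: 337.684 − 391.94 = -54.256, i.e. -54.3 to one decimal place.
The strong-case type would prefer the pooling outcome.

-54.3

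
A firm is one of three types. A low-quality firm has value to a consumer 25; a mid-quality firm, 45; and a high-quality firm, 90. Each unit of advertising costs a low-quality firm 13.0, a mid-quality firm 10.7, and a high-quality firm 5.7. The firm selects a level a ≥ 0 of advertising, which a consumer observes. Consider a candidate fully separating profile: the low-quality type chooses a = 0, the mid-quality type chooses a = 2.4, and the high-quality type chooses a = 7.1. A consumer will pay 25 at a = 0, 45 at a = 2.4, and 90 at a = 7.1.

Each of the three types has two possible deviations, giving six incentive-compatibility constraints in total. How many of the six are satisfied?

High-quality (own payoff 90 − 5.7×7.1 = 49.53): to a=0 gives 25 → no gain ✓; to a=2.4 gives 45 − 5.7×2.4 = 31.32 → no gain ✓.
Mid-quality (own payoff 45 − 10.7×2.4 = 19.32): to a=0 gives 25 → profitable ✗; to a=7.1 gives 90 − 10.7×7.1 = 14.03 → no gain ✓.
Low-quality (own payoff 25): to a=2.4 gives 45 − 13.0×2.4 = 13.8 → no gain ✓; to a=7.1 gives 90 − 13.0×7.1 = -2.3 → no gain ✓.
5 of the 6 constraints hold; not an equilibrium.

5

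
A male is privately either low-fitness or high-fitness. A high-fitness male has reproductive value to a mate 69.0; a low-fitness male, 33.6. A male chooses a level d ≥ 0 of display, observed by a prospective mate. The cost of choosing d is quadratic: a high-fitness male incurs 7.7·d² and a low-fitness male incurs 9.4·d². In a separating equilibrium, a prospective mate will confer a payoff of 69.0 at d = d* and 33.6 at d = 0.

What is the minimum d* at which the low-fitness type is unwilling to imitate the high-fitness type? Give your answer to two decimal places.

The low-fitness type at d = 0 receives 33.6; imitating at d* yields 69.0 − 9.4·d*².
Indifference: 33.6 = 69.0 − 9.4·d*², so d*² = (69.0 − 33.6) / 9.4 ≈ 3.7660.
d* = √3.7660 ≈ 1.94.

1.94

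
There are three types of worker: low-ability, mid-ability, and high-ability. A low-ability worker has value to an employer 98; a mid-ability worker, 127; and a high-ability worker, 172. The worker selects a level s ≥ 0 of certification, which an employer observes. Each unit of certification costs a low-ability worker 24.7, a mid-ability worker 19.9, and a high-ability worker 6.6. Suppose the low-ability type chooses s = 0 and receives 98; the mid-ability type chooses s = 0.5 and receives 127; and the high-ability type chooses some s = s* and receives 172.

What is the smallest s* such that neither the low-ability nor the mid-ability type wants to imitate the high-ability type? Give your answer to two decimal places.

Mid-ability type (on-path payoff 127 − 19.9×0.5 = 117.05) won't mimic when 117.05 ≥ 172 − 19.9·s*, i.e. s* ≥ 2.76.
Low-ability type (on-path payoff 98) won't mimic when 98 ≥ 172 − 24.7·s*, i.e. s* ≥ 3.00.
Both must hold, so s* = max(3.00, 2.76) = 3.00. The low-ability type's constraint binds.

3.00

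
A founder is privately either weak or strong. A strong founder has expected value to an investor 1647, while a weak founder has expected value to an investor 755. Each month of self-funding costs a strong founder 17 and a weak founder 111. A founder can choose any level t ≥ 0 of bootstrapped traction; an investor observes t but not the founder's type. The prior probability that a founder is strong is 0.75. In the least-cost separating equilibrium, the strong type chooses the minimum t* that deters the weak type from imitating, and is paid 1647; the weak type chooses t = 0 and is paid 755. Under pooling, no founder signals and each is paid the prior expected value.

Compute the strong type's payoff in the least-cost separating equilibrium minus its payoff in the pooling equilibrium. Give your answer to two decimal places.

86.39

Least-cost separating signal: t* solves 755 = 1647 − 111·t*, so t* = (1647 − 755)/111 ≈ 8.0360.
Strong type's separating payoff: 1647 − 17 × t* = 1647 − 17 × (1647 − 755)/111 = 1647 − 15164/111 ≈ 1510.3874.
Pooling payoff: 0.75 × 1647 + 0.25 × 755 = 1424.
Difference: 1510.3874 − 1424 = 86.3874, i.e. 86.39 to two decimal places.
The strong type prefers to separate.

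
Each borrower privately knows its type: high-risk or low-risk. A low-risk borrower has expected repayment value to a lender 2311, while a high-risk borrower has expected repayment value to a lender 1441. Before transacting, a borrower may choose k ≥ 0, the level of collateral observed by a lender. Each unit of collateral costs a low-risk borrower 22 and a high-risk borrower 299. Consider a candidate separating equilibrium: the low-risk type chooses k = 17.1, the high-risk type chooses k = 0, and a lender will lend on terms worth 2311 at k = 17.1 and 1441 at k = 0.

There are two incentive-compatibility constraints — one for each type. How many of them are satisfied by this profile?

2

High-risk type: stay at 0 → 1441; mimic → 2311 − 299 × 17.1 = -2801.9. IC holds (1441 ≥ -2801.9).
Low-risk type: signal → 2311 − 22 × 17.1 = 1934.8; deviate to 0 → 1441. IC holds (1934.8 ≥ 1441).
2 of 2 constraints hold, so this is a separating equilibrium.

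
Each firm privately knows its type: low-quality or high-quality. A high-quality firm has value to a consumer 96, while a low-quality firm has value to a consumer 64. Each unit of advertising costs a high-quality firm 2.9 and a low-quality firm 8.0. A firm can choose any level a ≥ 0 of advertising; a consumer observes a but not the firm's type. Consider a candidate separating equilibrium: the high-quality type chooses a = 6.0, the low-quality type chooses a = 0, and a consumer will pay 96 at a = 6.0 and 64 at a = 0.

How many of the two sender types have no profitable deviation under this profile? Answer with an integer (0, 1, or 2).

Low-quality type: stay at 0 → 64; mimic → 96 − 8.0 × 6.0 = 48. IC holds (64 ≥ 48).
High-quality type: signal → 96 − 2.9 × 6.0 = 78.6; deviate to 0 → 64. IC holds (78.6 ≥ 64).
2 of 2 constraints hold, so this is a separating equilibrium.

2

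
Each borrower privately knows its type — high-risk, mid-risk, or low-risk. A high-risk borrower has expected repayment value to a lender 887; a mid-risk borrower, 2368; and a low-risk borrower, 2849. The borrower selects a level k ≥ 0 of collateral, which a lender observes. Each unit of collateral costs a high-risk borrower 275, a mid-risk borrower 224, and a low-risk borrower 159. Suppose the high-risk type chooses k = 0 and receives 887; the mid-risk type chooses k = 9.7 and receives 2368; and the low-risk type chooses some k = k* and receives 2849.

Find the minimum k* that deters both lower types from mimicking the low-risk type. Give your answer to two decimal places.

High-risk type (on-path payoff 887) won't mimic when 887 ≥ 2849 − 275·k*, i.e. k* ≥ 7.13.
Mid-risk type (on-path payoff 2368 − 224×9.7 = 195.2) won't mimic when 195.2 ≥ 2849 − 224·k*, i.e. k* ≥ 11.85.
Both must hold, so k* = max(7.13, 11.85) = 11.85. The mid-risk type's constraint binds.

11.85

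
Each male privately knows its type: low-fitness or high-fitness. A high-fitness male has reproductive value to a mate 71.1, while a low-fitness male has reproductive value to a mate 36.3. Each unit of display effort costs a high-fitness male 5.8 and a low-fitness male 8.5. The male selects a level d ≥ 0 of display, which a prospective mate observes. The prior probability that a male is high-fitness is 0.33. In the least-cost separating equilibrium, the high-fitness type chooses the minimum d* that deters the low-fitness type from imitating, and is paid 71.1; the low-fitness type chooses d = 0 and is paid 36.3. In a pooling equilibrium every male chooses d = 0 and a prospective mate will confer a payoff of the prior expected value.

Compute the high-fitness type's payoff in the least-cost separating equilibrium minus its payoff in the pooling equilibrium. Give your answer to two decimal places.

Least-cost separating signal: d* solves 36.3 = 71.1 − 8.5·d*, so d* = (71.1 − 36.3)/8.5 ≈ 4.0941.
High-fitness type's separating payoff: 71.1 − 5.8 × d* = 71.1 − 5.8 × (71.1 − 36.3)/8.5 = 71.1 − 201.84/8.5 ≈ 47.3541.
Pooling payoff: 0.33 × 71.1 + 0.67 × 36.3 = 47.784.
Difference: 47.3541 − 47.784 = -0.4299, i.e. -0.43 to two decimal places.
The high-fitness type would prefer the pooling outcome.

-0.43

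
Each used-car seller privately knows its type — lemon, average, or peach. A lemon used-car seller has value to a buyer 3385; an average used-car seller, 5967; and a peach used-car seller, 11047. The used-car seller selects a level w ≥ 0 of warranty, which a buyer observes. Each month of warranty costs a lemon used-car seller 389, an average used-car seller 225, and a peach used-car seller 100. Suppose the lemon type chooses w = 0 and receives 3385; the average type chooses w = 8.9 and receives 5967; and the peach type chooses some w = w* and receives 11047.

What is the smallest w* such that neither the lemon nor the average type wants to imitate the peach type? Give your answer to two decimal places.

31.48

Average type (on-path payoff 5967 − 225×8.9 = 3964.5) won't mimic when 3964.5 ≥ 11047 − 225·w*, i.e. w* ≥ 31.48.
Lemon type (on-path payoff 3385) won't mimic when 3385 ≥ 11047 − 389·w*, i.e. w* ≥ 19.70.
Both must hold, so w* = max(19.70, 31.48) = 31.48. The average type's constraint binds.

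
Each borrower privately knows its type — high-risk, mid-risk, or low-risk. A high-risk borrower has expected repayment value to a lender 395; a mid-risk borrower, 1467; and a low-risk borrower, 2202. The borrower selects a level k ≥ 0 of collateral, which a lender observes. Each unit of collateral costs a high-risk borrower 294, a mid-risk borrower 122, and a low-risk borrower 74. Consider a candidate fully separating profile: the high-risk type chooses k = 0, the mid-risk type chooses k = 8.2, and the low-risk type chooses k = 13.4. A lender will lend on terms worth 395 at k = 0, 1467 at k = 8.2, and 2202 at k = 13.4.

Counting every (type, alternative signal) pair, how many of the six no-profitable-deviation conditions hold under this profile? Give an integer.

5

High-risk (own payoff 395): to k=8.2 gives 1467 − 294×8.2 = -943.8 → no gain ✓; to k=13.4 gives 2202 − 294×13.4 = -1737.6 → no gain ✓.
Low-risk (own payoff 2202 − 74×13.4 = 1210.4): to k=0 gives 395 → no gain ✓; to k=8.2 gives 1467 − 74×8.2 = 860.2 → no gain ✓.
Mid-risk (own payoff 1467 − 122×8.2 = 466.6): to k=0 gives 395 → no gain ✓; to k=13.4 gives 2202 − 122×13.4 = 567.2 → profitable ✗.
5 of the 6 constraints hold; not an equilibrium.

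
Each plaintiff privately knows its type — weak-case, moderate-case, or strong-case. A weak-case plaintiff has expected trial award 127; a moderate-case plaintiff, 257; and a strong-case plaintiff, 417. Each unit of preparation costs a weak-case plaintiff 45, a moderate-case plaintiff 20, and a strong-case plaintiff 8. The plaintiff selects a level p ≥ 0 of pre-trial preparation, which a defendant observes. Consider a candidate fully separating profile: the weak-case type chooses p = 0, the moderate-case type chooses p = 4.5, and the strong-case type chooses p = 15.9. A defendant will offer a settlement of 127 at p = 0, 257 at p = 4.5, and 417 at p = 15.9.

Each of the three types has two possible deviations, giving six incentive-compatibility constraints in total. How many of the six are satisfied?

6

Weak-case (own payoff 127): to p=4.5 gives 257 − 45×4.5 = 54.5 → no gain ✓; to p=15.9 gives 417 − 45×15.9 = -298.5 → no gain ✓.
Strong-case (own payoff 417 − 8×15.9 = 289.8): to p=0 gives 127 → no gain ✓; to p=4.5 gives 257 − 8×4.5 = 221 → no gain ✓.
Moderate-case (own payoff 257 − 20×4.5 = 167): to p=0 gives 127 → no gain ✓; to p=15.9 gives 417 − 20×15.9 = 99 → no gain ✓.
6 of the 6 constraints hold; this profile is a separating equilibrium.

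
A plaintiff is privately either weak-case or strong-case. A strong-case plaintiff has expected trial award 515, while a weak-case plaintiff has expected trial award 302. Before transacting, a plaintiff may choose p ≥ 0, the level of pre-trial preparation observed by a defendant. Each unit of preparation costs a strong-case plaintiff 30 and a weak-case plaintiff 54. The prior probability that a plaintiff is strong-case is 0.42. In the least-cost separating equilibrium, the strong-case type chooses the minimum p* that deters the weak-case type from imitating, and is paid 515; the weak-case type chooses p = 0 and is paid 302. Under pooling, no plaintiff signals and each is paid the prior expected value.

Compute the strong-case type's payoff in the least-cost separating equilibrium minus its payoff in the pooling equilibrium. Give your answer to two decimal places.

Least-cost separating signal: p* solves 302 = 515 − 54·p*, so p* = (515 − 302)/54 ≈ 3.9444.
Strong-case type's separating payoff: 515 − 30 × p* = 515 − 30 × (515 − 302)/54 = 515 − 6390/54 ≈ 396.6667.
Pooling payoff: 0.42 × 515 + 0.58 × 302 = 391.46.
Difference: 396.6667 − 391.46 = 5.2067, i.e. 5.21 to two decimal places.
The strong-case type prefers to separate.

5.21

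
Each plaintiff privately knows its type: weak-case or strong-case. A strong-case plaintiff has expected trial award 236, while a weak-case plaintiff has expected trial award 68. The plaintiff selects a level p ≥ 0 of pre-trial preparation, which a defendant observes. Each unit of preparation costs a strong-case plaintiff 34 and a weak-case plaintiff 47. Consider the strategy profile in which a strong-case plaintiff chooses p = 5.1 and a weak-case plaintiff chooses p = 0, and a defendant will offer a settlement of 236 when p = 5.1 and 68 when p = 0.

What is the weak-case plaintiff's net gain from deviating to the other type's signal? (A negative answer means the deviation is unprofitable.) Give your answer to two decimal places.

Playing p = 0 the weak-case plaintiff receives 68.
Deviating to p = 5.1 brings payment 236 at cost 47 × 5.1 = 239.7, netting -3.7.
Gain from deviating: -3.7 − 68 = -71.70.
The gain is negative, so the weak-case type's incentive-compatibility constraint is satisfied.

-71.70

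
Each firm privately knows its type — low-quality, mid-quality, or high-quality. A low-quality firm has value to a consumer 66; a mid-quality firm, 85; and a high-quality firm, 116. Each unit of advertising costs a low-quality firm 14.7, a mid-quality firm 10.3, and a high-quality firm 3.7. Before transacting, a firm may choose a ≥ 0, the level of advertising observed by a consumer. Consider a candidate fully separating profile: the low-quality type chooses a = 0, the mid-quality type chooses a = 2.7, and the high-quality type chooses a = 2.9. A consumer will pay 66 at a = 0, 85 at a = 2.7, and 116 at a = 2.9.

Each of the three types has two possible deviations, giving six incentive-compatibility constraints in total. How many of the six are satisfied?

High-quality (own payoff 116 − 3.7×2.9 = 105.27): to a=0 gives 66 → no gain ✓; to a=2.7 gives 85 − 3.7×2.7 = 75.01 → no gain ✓.
Low-quality (own payoff 66): to a=2.7 gives 85 − 14.7×2.7 = 45.31 → no gain ✓; to a=2.9 gives 116 − 14.7×2.9 = 73.37 → profitable ✗.
Mid-quality (own payoff 85 − 10.3×2.7 = 57.19): to a=0 gives 66 → profitable ✗; to a=2.9 gives 116 − 10.3×2.9 = 86.13 → profitable ✗.
3 of the 6 constraints hold; not an equilibrium.

3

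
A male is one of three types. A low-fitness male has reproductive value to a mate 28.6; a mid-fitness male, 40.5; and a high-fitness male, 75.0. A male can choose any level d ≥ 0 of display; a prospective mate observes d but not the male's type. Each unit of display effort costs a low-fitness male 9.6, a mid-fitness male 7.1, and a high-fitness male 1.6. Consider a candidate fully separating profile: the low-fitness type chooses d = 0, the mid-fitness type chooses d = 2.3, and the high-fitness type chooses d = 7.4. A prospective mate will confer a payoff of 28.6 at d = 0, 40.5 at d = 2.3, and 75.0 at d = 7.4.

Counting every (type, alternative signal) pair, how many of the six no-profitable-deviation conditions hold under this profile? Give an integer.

High-fitness (own payoff 75.0 − 1.6×7.4 = 63.16): to d=0 gives 28.6 → no gain ✓; to d=2.3 gives 40.5 − 1.6×2.3 = 36.82 → no gain ✓.
Low-fitness (own payoff 28.6): to d=2.3 gives 40.5 − 9.6×2.3 = 18.42 → no gain ✓; to d=7.4 gives 75.0 − 9.6×7.4 = 3.96 → no gain ✓.
Mid-fitness (own payoff 40.5 − 7.1×2.3 = 24.17): to d=0 gives 28.6 → profitable ✗; to d=7.4 gives 75.0 − 7.1×7.4 = 22.46 → no gain ✓.
5 of the 6 constraints hold; not an equilibrium.

5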